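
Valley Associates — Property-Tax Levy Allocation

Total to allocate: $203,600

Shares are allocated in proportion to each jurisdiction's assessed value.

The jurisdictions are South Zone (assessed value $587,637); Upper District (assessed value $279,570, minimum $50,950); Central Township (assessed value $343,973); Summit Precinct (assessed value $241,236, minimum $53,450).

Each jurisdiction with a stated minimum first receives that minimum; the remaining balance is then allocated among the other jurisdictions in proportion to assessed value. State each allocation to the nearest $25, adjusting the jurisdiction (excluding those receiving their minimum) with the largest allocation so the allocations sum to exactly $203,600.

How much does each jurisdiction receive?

South Zone: $62,575 · Upper District: $50,950 · Central Township: $36,625 · Summit Precinct: $53,450

Fund the minimums — Upper District $50,950; Summit Precinct $53,450. Balance $99,200.
Balance split over remaining assessed value 931,610: South Zone 62,572.95 → $62,575; Central Township 36,627.05 → $36,625.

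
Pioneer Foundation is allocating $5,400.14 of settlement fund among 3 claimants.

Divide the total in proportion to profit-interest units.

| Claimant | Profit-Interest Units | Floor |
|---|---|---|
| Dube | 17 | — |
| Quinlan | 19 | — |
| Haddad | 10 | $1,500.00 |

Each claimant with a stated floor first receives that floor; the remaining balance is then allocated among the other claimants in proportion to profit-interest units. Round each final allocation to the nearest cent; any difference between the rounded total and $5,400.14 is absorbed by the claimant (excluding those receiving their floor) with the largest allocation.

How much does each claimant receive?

Minimums first: Haddad $1,500.00. Remaining pool $3,900.14.
Remaining pool split over remaining profit-interest units 36: Dube 1,841.7328 → $1,841.73; Quinlan 2,058.4072 → $2,058.41.

Dube: $1,841.73 | Quinlan: $2,058.41 | Haddad: $1,500.00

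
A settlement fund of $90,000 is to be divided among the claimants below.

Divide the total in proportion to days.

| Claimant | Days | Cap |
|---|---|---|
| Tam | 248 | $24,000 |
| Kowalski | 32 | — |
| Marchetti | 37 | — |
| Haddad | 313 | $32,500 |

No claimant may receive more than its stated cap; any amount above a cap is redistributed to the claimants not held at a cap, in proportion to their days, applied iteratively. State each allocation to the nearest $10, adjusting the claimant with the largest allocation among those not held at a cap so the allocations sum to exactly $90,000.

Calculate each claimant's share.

Tam: $24,000 | Kowalski: $15,540 | Marchetti: $17,960 | Haddad: $32,500

Total days = 630.
Proportional shares (ignoring caps): Tam 35,428.57; Kowalski 4,571.43; Marchetti 5,285.71; Haddad 44,714.29.
Capped: Tam ($24,000), Haddad ($32,500); balance $33,500 reallocated over remaining days 69.
Redistributed shares: Kowalski 15,536.23 → $15,540; Marchetti 17,963.77 → $17,960.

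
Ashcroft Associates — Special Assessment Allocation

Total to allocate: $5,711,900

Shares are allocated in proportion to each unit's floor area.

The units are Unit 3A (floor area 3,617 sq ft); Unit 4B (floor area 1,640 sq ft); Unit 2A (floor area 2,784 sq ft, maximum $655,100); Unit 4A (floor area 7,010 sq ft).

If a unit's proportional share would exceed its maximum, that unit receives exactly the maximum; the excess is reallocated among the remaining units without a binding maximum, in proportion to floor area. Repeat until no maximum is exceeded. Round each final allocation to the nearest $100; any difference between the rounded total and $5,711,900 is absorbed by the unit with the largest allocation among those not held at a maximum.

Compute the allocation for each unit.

Sum of floor area: 15,051.
Proportional shares (ignoring caps): Unit 3A 1,372,662.43; Unit 4B 622,384.96; Unit 2A 1,056,536.42; Unit 4A 2,660,316.19.
Cap binds for Unit 2A ($655,100); residual $5,056,800 reallocated over remaining floor area 12,267.
Remaining shares: Unit 3A 1,491,028.42 → $1,491,000; Unit 4B 676,053.80 → $676,100; Unit 4A 2,889,717.78 → $2,889,700.

Unit 3A: $1,491,000 | Unit 4B: $676,100 | Unit 2A: $655,100 | Unit 4A: $2,889,700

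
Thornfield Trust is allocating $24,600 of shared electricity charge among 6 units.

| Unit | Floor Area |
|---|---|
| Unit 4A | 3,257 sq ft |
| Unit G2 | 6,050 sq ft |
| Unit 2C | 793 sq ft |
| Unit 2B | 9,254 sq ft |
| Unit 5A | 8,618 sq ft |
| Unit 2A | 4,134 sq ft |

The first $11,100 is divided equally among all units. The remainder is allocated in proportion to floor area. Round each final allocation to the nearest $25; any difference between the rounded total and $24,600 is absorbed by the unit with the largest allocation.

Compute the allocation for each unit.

Unit 4A: $3,225 · Unit G2: $4,400 · Unit 2C: $2,175 · Unit 2B: $5,725 · Unit 5A: $5,475 · Unit 2A: $3,600

Equal tier: $11,100 ÷ 6 = $1,850 apiece.
Remainder $13,500 by floor area (total 32,106): Unit 4A 1,369.51 → $1,375; Unit G2 2,543.92 → $2,550; Unit 2C 333.44 → $325; Unit 2B 3,891.14 → $3,900; Unit 5A 3,623.72 → $3,625; Unit 2A 1,738.27 → $1,750.
Rounding difference −$25 on remainder applied to Unit 2B.
Totals: Unit 4A $1,850 + $1,375 = $3,225; Unit G2 $1,850 + $2,550 = $4,400; Unit 2C $1,850 + $325 = $2,175; Unit 2B $1,850 + $3,875 = $5,725; Unit 5A $1,850 + $3,625 = $5,475; Unit 2A $1,850 + $1,750 = $3,600.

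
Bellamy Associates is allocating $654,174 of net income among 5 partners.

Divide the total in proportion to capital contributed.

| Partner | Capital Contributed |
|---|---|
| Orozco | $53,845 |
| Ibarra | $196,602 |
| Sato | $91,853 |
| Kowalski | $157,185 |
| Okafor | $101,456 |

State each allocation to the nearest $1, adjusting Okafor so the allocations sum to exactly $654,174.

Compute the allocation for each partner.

Orozco: $58,615 | Ibarra: $214,018 | Sato: $99,990 | Kowalski: $171,109 | Okafor: $110,442

Total capital contributed = 600,941.
Raw shares: Orozco 53,845/600,941 × $654,174 = 58,614.74; Ibarra 196,602/600,941 × $654,174 = 214,017.54; Sato 91,853/600,941 × $654,174 = 99,989.59; Kowalski 157,185/600,941 × $654,174 = 171,108.88; Okafor 101,456/600,941 × $654,174 = 110,443.25.
After rounding ($1): Orozco $58,615; Ibarra $214,018; Sato $99,990; Kowalski $171,109; Okafor $110,443. Sum = $654,175.
Difference $654,174 − $654,175 = −$1 applied to Okafor: Okafor becomes $110,442.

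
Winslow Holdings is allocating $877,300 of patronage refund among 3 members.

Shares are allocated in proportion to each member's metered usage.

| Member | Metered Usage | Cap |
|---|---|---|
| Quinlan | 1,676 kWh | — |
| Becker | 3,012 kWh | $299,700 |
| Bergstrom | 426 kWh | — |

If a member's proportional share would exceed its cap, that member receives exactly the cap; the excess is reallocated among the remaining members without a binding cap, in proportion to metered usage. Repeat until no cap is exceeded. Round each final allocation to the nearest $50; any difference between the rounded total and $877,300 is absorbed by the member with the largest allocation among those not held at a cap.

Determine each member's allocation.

Quinlan: $460,550 · Becker: $299,700 · Bergstrom: $117,050

Combined metered usage = 5,114.
Unconstrained shares: Quinlan 287,515.60; Becker 516,704.65; Bergstrom 73,079.74.
Held at cap: Becker ($299,700); balance $577,600 reallocated over remaining metered usage 2,102.
Shares after redistribution: Quinlan 460,541.20 → $460,550; Bergstrom 117,058.80 → $117,050.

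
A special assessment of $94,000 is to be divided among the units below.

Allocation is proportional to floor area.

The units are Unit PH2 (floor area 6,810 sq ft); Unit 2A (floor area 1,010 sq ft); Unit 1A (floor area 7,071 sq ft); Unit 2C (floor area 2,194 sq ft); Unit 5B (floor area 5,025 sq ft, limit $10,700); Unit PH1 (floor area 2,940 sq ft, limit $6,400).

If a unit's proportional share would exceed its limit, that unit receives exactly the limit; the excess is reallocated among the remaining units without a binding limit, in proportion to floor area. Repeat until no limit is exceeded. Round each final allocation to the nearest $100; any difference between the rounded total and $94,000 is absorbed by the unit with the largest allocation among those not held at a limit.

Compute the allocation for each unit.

Total floor area = 25,050.
Pro-rata shares before constraints: Unit PH2 25,554.49; Unit 2A 3,790.02; Unit 1A 26,533.89; Unit 2C 8,232.97; Unit 5B 18,856.29; Unit PH1 11,032.34.
Cap binds for Unit 5B ($10,700), Unit PH1 ($6,400); residual $76,900 reallocated over remaining floor area 17,085.
Remaining shares: Unit PH2 30,651.98 → $30,700; Unit 2A 4,546.03 → $4,500; Unit 1A 31,826.74 → $31,800; Unit 2C 9,875.25 → $9,900.

Unit PH2: $30,700 · Unit 2A: $4,500 · Unit 1A: $31,800 · Unit 2C: $9,900 · Unit 5B: $10,700 · Unit PH1: $6,400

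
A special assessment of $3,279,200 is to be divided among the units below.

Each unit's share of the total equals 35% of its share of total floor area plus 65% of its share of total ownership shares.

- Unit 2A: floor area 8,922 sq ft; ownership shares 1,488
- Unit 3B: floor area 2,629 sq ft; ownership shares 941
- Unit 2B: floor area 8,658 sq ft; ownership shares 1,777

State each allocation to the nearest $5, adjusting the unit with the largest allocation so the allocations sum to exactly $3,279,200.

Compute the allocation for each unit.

Unit 2A: $1,260,780; Unit 3B: $626,180; Unit 2B: $1,392,240

Totals — floor area 20,209, ownership shares 4,206.
Composite weights (35% floor area + 65% ownership shares): Unit 2A 0.3845; Unit 3B 0.1910; Unit 2B 0.4246.
Raw shares: Unit 2A 1,260,778.51; Unit 3B 626,179.30; Unit 2B 1,392,242.19.
Rounded to nearest $5: Unit 2A $1,260,780; Unit 3B $626,180; Unit 2B $1,392,240. Sum = $3,279,200.
No rounding difference to absorb.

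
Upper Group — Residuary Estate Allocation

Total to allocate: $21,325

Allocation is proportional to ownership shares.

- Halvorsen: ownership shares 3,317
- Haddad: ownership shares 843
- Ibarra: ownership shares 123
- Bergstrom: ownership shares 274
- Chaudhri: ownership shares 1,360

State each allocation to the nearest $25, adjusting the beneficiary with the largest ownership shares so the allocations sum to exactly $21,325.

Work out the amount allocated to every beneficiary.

Halvorsen: $11,925 | Haddad: $3,050 | Ibarra: $450 | Bergstrom: $1,000 | Chaudhri: $4,900

Ownership shares total: 5,917.
Unrounded shares: Halvorsen 3,317/5,917 × $21,325 = 11,954.54; Haddad 843/5,917 × $21,325 = 3,038.19; Ibarra 123/5,917 × $21,325 = 443.29; Bergstrom 274/5,917 × $21,325 = 987.502; Chaudhri 1,360/5,917 × $21,325 = 4,901.47.
Rounded to nearest $25: Halvorsen $11,950; Haddad $3,050; Ibarra $450; Bergstrom $1,000; Chaudhri $4,900. Sum = $21,350.
Difference $21,325 − $21,350 = −$25 applied to largest ownership shares (Halvorsen): Halvorsen becomes $11,925.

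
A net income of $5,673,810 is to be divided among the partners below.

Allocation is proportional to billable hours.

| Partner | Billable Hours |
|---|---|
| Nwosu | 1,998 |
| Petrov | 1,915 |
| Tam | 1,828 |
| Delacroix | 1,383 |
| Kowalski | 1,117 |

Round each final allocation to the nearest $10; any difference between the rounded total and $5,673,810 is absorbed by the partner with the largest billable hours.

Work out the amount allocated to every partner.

Nwosu: $1,375,590; Petrov: $1,318,450; Tam: $1,258,550; Delacroix: $952,180; Kowalski: $769,040

Combined billable hours = 1,998 + 1,915 + 1,828 + 1,383 + 1,117 = 8,241.
Unrounded shares: Nwosu 1,375,594.27; Petrov 1,318,449.96; Tam 1,258,551.71; Delacroix 952,175.61; Kowalski 769,038.44.
After rounding ($10): Nwosu $1,375,590; Petrov $1,318,450; Tam $1,258,550; Delacroix $952,180; Kowalski $769,040. Sum = $5,673,810.
Rounded total matches; no reconciliation needed.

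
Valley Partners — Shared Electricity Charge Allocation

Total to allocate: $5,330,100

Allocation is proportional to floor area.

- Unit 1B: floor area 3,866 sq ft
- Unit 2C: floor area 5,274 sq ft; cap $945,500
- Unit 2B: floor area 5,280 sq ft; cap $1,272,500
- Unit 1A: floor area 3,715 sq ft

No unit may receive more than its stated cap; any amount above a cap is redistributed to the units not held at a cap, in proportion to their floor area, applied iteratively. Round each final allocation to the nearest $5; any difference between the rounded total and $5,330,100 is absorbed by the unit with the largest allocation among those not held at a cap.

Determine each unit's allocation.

Unit 1B: $1,587,045; Unit 2C: $945,500; Unit 2B: $1,272,500; Unit 1A: $1,525,055

Total floor area = 18,135.
Unconstrained shares: Unit 1B 1,136,265.05; Unit 2C 1,550,093.60; Unit 2B 1,551,857.07; Unit 1A 1,091,884.28.
Cap binds for Unit 2C ($945,500), Unit 2B ($1,272,500); residual $3,112,100 reallocated over remaining floor area 7,581.
Redistributed shares: Unit 1B 1,587,043.74 → $1,587,045; Unit 1A 1,525,056.26 → $1,525,055.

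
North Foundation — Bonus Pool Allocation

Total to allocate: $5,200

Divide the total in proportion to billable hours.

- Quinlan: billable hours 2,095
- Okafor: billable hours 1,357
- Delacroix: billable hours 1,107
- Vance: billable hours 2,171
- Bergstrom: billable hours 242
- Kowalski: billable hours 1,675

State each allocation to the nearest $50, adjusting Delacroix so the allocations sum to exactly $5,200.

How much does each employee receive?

Billable hours total: 8,647.
Unrounded shares: Quinlan 2,095/8,647 × $5,200 = 1,259.86; Okafor 1,357/8,647 × $5,200 = 816.05; Delacroix 1,107/8,647 × $5,200 = 665.71; Vance 2,171/8,647 × $5,200 = 1,305.56; Bergstrom 242/8,647 × $5,200 = 145.53; Kowalski 1,675/8,647 × $5,200 = 1,007.29.
Rounded to nearest $50: Quinlan $1,250; Okafor $800; Delacroix $650; Vance $1,300; Bergstrom $150; Kowalski $1,000. Sum = $5,150.
Difference $5,200 − $5,150 = +$50 applied to Delacroix: Delacroix becomes $700.

Quinlan: $1,250; Okafor: $800; Delacroix: $700; Vance: $1,300; Bergstrom: $150; Kowalski: $1,000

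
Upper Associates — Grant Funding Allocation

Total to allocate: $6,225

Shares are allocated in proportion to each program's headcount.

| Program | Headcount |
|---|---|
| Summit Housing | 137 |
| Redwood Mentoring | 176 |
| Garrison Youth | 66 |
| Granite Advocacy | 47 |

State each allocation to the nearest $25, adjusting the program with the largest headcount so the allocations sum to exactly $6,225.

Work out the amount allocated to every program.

Summit Housing: $2,000 · Redwood Mentoring: $2,575 · Garrison Youth: $975 · Granite Advocacy: $675

Sum of headcount: 137 + 176 + 66 + 47 = 426.
Pro-rata amounts: Summit Housing 2,001.94; Redwood Mentoring 2,571.83; Garrison Youth 964.44; Granite Advocacy 686.80.
At nearest $25: Summit Housing $2,000; Redwood Mentoring $2,575; Garrison Youth $975; Granite Advocacy $675. Sum = $6,225.
Rounded total matches; no reconciliation needed.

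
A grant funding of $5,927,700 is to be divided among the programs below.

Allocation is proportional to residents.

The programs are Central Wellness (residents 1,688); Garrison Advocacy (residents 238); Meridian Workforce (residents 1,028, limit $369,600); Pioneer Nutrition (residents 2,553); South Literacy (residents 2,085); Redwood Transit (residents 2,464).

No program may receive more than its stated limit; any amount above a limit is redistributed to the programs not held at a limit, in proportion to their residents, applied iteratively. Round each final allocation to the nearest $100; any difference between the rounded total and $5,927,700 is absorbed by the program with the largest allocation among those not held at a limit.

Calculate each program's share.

Central Wellness: $1,039,200 · Garrison Advocacy: $146,500 · Meridian Workforce: $369,600 · Pioneer Nutrition: $1,571,800 · South Literacy: $1,283,600 · Redwood Transit: $1,517,000

Total residents = 10,056.
Pro-rata shares before constraints: Central Wellness 995,023.63; Garrison Advocacy 140,293.62; Meridian Workforce 605,974.11; Pioneer Nutrition 1,504,914.29; South Literacy 1,229,042.81; Redwood Transit 1,452,451.55.
Held at cap: Meridian Workforce ($369,600); remaining pool $5,558,100 reallocated over remaining residents 9,028.
Shares after redistribution: Central Wellness 1,039,219.41 → $1,039,200; Garrison Advocacy 146,525.01 → $146,500; Pioneer Nutrition 1,571,757.79 → $1,571,800; South Literacy 1,283,632.98 → $1,283,600; Redwood Transit 1,516,964.82 → $1,517,000.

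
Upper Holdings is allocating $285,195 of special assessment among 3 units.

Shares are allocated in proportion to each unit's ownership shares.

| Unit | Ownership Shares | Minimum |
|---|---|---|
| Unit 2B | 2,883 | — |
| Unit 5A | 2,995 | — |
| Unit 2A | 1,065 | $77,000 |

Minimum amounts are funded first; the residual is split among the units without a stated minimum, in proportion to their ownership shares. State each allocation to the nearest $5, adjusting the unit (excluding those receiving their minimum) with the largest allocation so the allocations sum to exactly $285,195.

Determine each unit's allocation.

Unit 2B: $102,115; Unit 5A: $106,080; Unit 2A: $77,000

Fund the minimums — Unit 2A $77,000. Remaining pool $208,195.
Remaining pool split over remaining ownership shares 5,878: Unit 2B 102,114.02 → $102,115; Unit 5A 106,080.98 → $106,080.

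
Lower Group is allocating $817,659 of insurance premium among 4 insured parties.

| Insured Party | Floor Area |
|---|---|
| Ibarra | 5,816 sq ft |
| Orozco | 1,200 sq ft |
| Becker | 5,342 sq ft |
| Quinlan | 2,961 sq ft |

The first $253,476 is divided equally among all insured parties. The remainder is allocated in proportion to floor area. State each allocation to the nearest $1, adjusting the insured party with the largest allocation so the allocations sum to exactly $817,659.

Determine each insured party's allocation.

$253,476 shared equally gives $63,369 per insured party.
Remainder $564,183 by floor area (total 15,319): Ibarra 214,197.29 → $214,197; Orozco 44,194.76 → $44,195; Becker 196,740.36 → $196,740; Quinlan 109,050.58 → $109,051.
Totals: Ibarra $63,369 + $214,197 = $277,566; Orozco $63,369 + $44,195 = $107,564; Becker $63,369 + $196,740 = $260,109; Quinlan $63,369 + $109,051 = $172,420.

Ibarra: $277,566; Orozco: $107,564; Becker: $260,109; Quinlan: $172,420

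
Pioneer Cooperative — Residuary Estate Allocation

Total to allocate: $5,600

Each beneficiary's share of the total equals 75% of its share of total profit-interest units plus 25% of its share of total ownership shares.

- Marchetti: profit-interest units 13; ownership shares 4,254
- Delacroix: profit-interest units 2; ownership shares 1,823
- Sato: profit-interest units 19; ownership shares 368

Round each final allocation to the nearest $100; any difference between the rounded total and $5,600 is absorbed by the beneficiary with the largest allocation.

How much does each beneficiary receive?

Profit-interest units total 34; ownership shares total 6,445.
Combined weights (75% profit-interest units + 25% ownership shares): Marchetti 0.4518; Delacroix 0.1148; Sato 0.4334.
Unrounded shares: Marchetti 2,529.95; Delacroix 643.06; Sato 2,427.00.
After rounding ($100): Marchetti $2,500; Delacroix $600; Sato $2,400. Sum = $5,500.
Difference $5,600 − $5,500 = +$100 applied to largest allocation (Marchetti): Marchetti becomes $2,600.

Marchetti: $2,600; Delacroix: $600; Sato: $2,400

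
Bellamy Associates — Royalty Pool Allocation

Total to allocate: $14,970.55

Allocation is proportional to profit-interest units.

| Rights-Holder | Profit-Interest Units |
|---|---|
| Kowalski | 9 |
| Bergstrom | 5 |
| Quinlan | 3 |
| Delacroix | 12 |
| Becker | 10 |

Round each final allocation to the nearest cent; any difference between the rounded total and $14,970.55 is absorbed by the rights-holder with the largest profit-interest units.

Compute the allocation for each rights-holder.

Kowalski: $3,454.74 · Bergstrom: $1,919.30 · Quinlan: $1,151.58 · Delacroix: $4,606.33 · Becker: $3,838.60

Sum of profit-interest units: 9 + 5 + 3 + 12 + 10 = 39.
Raw shares: Kowalski 3,454.7423; Bergstrom 1,919.3013; Quinlan 1,151.5808; Delacroix 4,606.3231; Becker 3,838.6026.
At nearest cent: Kowalski $3,454.74; Bergstrom $1,919.30; Quinlan $1,151.58; Delacroix $4,606.32; Becker $3,838.60. Sum = $14,970.54.
Difference $14,970.55 − $14,970.54 = +$0.01 applied to largest profit-interest units (Delacroix): Delacroix becomes $4,606.33.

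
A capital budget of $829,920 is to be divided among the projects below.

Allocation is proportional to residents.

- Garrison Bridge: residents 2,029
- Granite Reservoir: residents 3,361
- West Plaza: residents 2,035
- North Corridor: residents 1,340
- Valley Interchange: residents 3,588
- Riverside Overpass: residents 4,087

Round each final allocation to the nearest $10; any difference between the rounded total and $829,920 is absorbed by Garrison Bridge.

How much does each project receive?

Garrison Bridge: $102,420 · Granite Reservoir: $169,670 · West Plaza: $102,730 · North Corridor: $67,650 · Valley Interchange: $181,130 · Riverside Overpass: $206,320

Combined residents = 16,440.
Pro-rata amounts: Garrison Bridge 2,029/16,440 × $829,920 = 102,427.47; Granite Reservoir 3,361/16,440 × $829,920 = 169,669.17; West Plaza 2,035/16,440 × $829,920 = 102,730.36; North Corridor 1,340/16,440 × $829,920 = 67,645.55; Valley Interchange 3,588/16,440 × $829,920 = 181,128.53; Riverside Overpass 4,087/16,440 × $829,920 = 206,318.92.
At nearest $10: Garrison Bridge $102,430; Granite Reservoir $169,670; West Plaza $102,730; North Corridor $67,650; Valley Interchange $181,130; Riverside Overpass $206,320. Sum = $829,930.
Difference $829,920 − $829,930 = −$10 applied to Garrison Bridge: Garrison Bridge becomes $102,420.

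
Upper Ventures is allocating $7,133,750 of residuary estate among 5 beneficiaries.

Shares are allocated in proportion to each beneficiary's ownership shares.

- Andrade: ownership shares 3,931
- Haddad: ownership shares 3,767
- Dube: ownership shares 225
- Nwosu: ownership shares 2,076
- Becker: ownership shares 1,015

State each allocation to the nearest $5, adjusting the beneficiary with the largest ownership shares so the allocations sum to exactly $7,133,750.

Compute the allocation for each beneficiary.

Sum of ownership shares: 3,931 + 3,767 + 225 + 2,076 + 1,015 = 11,014.
Proportional shares: Andrade 2,546,102.35; Haddad 2,439,879.81; Dube 145,732.14; Nwosu 1,344,621.84; Becker 657,413.86.
At nearest $5: Andrade $2,546,100; Haddad $2,439,880; Dube $145,730; Nwosu $1,344,620; Becker $657,415. Sum = $7,133,745.
Difference $7,133,750 − $7,133,745 = +$5 applied to largest ownership shares (Andrade): Andrade becomes $2,546,105.

Andrade: $2,546,105; Haddad: $2,439,880; Dube: $145,730; Nwosu: $1,344,620; Becker: $657,415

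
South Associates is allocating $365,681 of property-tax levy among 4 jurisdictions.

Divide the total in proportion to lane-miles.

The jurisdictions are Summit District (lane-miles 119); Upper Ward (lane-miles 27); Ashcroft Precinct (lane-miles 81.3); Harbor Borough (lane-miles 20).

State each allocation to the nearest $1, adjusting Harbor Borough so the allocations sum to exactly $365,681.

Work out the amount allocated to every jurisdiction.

Lane-miles total: 247.3.
Raw shares: Summit District 119/247.3 × $365,681 = 175,964.57; Upper Ward 27/247.3 × $365,681 = 39,924.74; Ashcroft Precinct 81.3/247.3 × $365,681 = 120,217.81; Harbor Borough 20/247.3 × $365,681 = 29,573.88.
At nearest $1: Summit District $175,965; Upper Ward $39,925; Ashcroft Precinct $120,218; Harbor Borough $29,574. Sum = $365,682.
Difference $365,681 − $365,682 = −$1 applied to Harbor Borough: Harbor Borough becomes $29,573.

Summit District: $175,965; Upper Ward: $39,925; Ashcroft Precinct: $120,218; Harbor Borough: $29,573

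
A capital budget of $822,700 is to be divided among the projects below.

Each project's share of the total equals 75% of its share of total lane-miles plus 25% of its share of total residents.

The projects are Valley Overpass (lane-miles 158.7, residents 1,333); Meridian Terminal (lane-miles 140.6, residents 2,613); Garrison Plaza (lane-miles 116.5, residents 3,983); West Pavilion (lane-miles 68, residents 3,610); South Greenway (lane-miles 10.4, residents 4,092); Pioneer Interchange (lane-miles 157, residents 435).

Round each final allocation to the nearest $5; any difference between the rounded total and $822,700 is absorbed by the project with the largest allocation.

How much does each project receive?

Valley Overpass: $167,435 | Meridian Terminal: $166,675 | Garrison Plaza: $161,375 | West Pavilion: $110,645 | South Greenway: $62,240 | Pioneer Interchange: $154,330

Lane-miles total 651.2; residents total 16,066.
Composite weights (75% lane-miles + 25% residents): Valley Overpass 0.2035; Meridian Terminal 0.2026; Garrison Plaza 0.1962; West Pavilion 0.1345; South Greenway 0.0757; Pioneer Interchange 0.1876.
Raw shares: Valley Overpass 167,436.32; Meridian Terminal 166,672.62; Garrison Plaza 161,375.96; West Pavilion 110,646.14; South Greenway 62,239.50; Pioneer Interchange 154,329.45.
After rounding ($5): Valley Overpass $167,435; Meridian Terminal $166,675; Garrison Plaza $161,375; West Pavilion $110,645; South Greenway $62,240; Pioneer Interchange $154,330. Sum = $822,700.
Rounded total matches; no reconciliation needed.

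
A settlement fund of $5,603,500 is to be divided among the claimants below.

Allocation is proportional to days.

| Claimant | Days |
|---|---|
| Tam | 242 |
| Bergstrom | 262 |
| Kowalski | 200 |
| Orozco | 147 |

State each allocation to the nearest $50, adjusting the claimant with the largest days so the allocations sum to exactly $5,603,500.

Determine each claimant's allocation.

Combined days = 851.
Proportional shares: Tam 242/851 × $5,603,500 = 1,593,474.74; Bergstrom 262/851 × $5,603,500 = 1,725,166.86; Kowalski 200/851 × $5,603,500 = 1,316,921.27; Orozco 147/851 × $5,603,500 = 967,937.13.
Rounded to nearest $50: Tam $1,593,450; Bergstrom $1,725,150; Kowalski $1,316,900; Orozco $967,950. Sum = $5,603,450.
Difference $5,603,500 − $5,603,450 = +$50 applied to largest days (Bergstrom): Bergstrom becomes $1,725,200.

Tam: $1,593,450 | Bergstrom: $1,725,200 | Kowalski: $1,316,900 | Orozco: $967,950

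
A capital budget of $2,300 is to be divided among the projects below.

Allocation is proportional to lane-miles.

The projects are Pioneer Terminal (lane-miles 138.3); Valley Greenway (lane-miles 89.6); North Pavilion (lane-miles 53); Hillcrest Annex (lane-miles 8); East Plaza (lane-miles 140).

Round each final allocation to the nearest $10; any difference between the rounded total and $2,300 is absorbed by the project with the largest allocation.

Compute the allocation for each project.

Combined lane-miles = 428.9.
Unrounded shares: Pioneer Terminal 138.3/428.9 × $2,300 = 741.64; Valley Greenway 89.6/428.9 × $2,300 = 480.48; North Pavilion 53/428.9 × $2,300 = 284.22; Hillcrest Annex 8/428.9 × $2,300 = 42.90; East Plaza 140/428.9 × $2,300 = 750.76.
At nearest $10: Pioneer Terminal $740; Valley Greenway $480; North Pavilion $280; Hillcrest Annex $40; East Plaza $750. Sum = $2,290.
Difference $2,300 − $2,290 = +$10 applied to largest allocation (East Plaza): East Plaza becomes $760.

Pioneer Terminal: $740; Valley Greenway: $480; North Pavilion: $280; Hillcrest Annex: $40; East Plaza: $760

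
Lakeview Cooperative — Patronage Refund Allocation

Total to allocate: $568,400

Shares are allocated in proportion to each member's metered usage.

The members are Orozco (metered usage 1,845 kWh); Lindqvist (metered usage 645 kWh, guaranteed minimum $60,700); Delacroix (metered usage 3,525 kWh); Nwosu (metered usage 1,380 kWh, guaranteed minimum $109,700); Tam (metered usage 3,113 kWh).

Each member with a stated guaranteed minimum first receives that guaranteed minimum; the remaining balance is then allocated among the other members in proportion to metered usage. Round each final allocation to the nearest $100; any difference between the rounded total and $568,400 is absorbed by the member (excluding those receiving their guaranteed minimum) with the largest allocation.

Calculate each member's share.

Fund the minimums — Lindqvist $60,700; Nwosu $109,700. Balance $398,000.
Balance split over remaining metered usage 8,483: Orozco 86,562.54 → $86,600; Delacroix 165,383.71 → $165,400; Tam 146,053.75 → $146,100.
Rounding difference −$100 applied to Delacroix → $165,300.

Orozco: $86,600 · Lindqvist: $60,700 · Delacroix: $165,300 · Nwosu: $109,700 · Tam: $146,100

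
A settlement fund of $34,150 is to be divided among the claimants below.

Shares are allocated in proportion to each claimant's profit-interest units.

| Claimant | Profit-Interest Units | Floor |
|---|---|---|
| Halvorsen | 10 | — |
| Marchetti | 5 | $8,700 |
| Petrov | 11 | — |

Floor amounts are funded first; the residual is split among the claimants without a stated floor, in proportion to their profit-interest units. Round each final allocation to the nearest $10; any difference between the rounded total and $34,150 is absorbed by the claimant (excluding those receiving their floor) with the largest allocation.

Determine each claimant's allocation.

Halvorsen: $12,120 | Marchetti: $8,700 | Petrov: $13,330

Guaranteed amounts: Marchetti $8,700. Remaining pool $25,450.
Remaining pool split over remaining profit-interest units 21: Halvorsen 12,119.05 → $12,120; Petrov 13,330.95 → $13,330.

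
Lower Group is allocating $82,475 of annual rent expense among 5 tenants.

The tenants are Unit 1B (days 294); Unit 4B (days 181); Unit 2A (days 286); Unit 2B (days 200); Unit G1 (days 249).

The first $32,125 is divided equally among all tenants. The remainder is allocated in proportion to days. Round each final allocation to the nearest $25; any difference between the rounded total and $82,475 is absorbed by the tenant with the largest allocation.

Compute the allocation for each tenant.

$32,125 shared equally gives $6,425 per tenant.
Remainder $50,350 by days (total 1,210): Unit 1B 12,233.80 → $12,225; Unit 4B 7,531.69 → $7,525; Unit 2A 11,900.91 → $11,900; Unit 2B 8,322.31 → $8,325; Unit G1 10,361.28 → $10,350.
Rounding difference +$25 on remainder applied to Unit 1B.
Totals: Unit 1B $6,425 + $12,250 = $18,675; Unit 4B $6,425 + $7,525 = $13,950; Unit 2A $6,425 + $11,900 = $18,325; Unit 2B $6,425 + $8,325 = $14,750; Unit G1 $6,425 + $10,350 = $16,775.

Unit 1B: $18,675 | Unit 4B: $13,950 | Unit 2A: $18,325 | Unit 2B: $14,750 | Unit G1: $16,775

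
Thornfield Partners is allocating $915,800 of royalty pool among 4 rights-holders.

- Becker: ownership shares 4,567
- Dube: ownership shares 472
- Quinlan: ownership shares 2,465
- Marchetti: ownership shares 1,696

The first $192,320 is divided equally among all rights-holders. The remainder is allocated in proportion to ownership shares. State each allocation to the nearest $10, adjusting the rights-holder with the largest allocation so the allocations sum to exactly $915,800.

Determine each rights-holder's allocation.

Equal tier: $192,320 ÷ 4 = $48,080 apiece.
Remainder $723,480 by ownership shares (total 9,200): Becker 359,144.91 → $359,140; Dube 37,117.67 → $37,120; Quinlan 193,845.46 → $193,850; Marchetti 133,371.97 → $133,370.
Totals: Becker $48,080 + $359,140 = $407,220; Dube $48,080 + $37,120 = $85,200; Quinlan $48,080 + $193,850 = $241,930; Marchetti $48,080 + $133,370 = $181,450.

Becker: $407,220; Dube: $85,200; Quinlan: $241,930; Marchetti: $181,450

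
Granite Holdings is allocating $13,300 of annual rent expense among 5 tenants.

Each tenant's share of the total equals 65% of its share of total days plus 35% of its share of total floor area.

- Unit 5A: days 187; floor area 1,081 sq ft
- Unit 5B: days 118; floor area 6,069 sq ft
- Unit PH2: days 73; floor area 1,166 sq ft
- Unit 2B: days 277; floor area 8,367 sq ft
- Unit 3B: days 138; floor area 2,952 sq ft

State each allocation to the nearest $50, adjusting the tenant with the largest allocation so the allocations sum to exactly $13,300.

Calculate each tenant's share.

Totals — days 793, floor area 19,635.
Combined weights (65% days + 35% floor area): Unit 5A 0.1725; Unit 5B 0.2049; Unit PH2 0.0806; Unit 2B 0.3762; Unit 3B 0.1657.
Unrounded shares: Unit 5A 2,294.89; Unit 5B 2,725.21; Unit PH2 1,072.25; Unit 2B 5,003.37; Unit 3B 2,204.28.
At nearest $50: Unit 5A $2,300; Unit 5B $2,750; Unit PH2 $1,050; Unit 2B $5,000; Unit 3B $2,200. Sum = $13,300.
Rounded total matches; no reconciliation needed.

Unit 5A: $2,300 | Unit 5B: $2,750 | Unit PH2: $1,050 | Unit 2B: $5,000 | Unit 3B: $2,200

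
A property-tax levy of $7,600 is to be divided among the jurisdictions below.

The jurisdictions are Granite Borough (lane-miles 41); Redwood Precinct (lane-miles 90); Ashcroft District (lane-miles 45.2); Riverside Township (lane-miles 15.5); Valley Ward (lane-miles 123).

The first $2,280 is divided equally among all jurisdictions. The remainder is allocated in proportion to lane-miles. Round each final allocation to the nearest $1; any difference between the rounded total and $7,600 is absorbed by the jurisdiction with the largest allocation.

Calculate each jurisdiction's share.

Granite Borough: $1,149; Redwood Precinct: $1,977; Ashcroft District: $1,220; Riverside Township: $718; Valley Ward: $2,536

Equal tier: $2,280 ÷ 5 = $456 apiece.
Remainder $5,320 by lane-miles (total 314.7): Granite Borough 693.10 → $693; Redwood Precinct 1,521.45 → $1,521; Ashcroft District 764.11 → $764; Riverside Township 262.03 → $262; Valley Ward 2,079.31 → $2,079.
Rounding difference +$1 on remainder applied to Valley Ward.
Totals: Granite Borough $456 + $693 = $1,149; Redwood Precinct $456 + $1,521 = $1,977; Ashcroft District $456 + $764 = $1,220; Riverside Township $456 + $262 = $718; Valley Ward $456 + $2,080 = $2,536.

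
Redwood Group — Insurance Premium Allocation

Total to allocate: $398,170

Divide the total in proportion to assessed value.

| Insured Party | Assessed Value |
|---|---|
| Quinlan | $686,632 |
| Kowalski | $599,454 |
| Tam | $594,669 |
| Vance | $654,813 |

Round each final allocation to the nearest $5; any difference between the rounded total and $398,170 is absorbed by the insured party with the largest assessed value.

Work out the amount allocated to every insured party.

Sum of assessed value: 686,632 + 599,454 + 594,669 + 654,813 = 2,535,568.
Unrounded shares: Quinlan 107,824.47; Kowalski 94,134.57; Tam 93,383.16; Vance 102,827.81.
Rounded to nearest $5: Quinlan $107,825; Kowalski $94,135; Tam $93,385; Vance $102,830. Sum = $398,175.
Difference $398,170 − $398,175 = −$5 applied to largest assessed value (Quinlan): Quinlan becomes $107,820.

Quinlan: $107,820; Kowalski: $94,135; Tam: $93,385; Vance: $102,830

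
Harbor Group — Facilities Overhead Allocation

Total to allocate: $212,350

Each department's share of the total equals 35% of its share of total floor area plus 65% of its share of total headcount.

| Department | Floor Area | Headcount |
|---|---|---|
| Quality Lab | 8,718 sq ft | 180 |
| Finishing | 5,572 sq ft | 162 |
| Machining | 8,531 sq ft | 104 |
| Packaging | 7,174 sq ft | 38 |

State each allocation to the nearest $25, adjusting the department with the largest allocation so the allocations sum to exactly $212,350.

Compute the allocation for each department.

Floor area total 29,995; headcount total 484.
Composite weights (35% floor area + 65% headcount): Quality Lab 0.3435; Finishing 0.2826; Machining 0.2392; Packaging 0.1347.
Raw shares: Quality Lab 72,934.26; Finishing 60,005.75; Machining 50,797.17; Packaging 28,612.82.
Rounded to nearest $25: Quality Lab $72,925; Finishing $60,000; Machining $50,800; Packaging $28,625. Sum = $212,350.
No rounding difference to absorb.

Quality Lab: $72,925; Finishing: $60,000; Machining: $50,800; Packaging: $28,625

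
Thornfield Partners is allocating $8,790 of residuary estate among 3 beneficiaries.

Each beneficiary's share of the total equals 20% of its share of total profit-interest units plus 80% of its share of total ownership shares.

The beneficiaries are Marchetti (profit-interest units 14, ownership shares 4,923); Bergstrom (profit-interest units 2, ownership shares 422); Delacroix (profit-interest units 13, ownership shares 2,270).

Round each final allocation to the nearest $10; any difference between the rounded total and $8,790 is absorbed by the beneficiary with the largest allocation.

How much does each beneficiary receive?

Totals — profit-interest units 29, ownership shares 7,615.
Composite weights (20% profit-interest units + 80% ownership shares): Marchetti 0.6137; Bergstrom 0.0581; Delacroix 0.3281.
Unrounded shares: Marchetti 5,394.79; Bergstrom 510.93; Delacroix 2,884.28.
Rounded to nearest $10: Marchetti $5,390; Bergstrom $510; Delacroix $2,880. Sum = $8,780.
Difference $8,790 − $8,780 = +$10 applied to largest allocation (Marchetti): Marchetti becomes $5,400.

Marchetti: $5,400; Bergstrom: $510; Delacroix: $2,880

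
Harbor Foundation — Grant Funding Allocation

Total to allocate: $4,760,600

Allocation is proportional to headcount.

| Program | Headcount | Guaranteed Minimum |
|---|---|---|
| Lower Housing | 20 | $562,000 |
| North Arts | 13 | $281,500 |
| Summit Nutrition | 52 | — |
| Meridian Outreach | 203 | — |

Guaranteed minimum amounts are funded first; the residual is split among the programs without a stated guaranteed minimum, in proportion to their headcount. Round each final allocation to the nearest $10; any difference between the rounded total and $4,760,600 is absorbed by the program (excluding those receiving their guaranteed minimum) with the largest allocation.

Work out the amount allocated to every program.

Fund the minimums — Lower Housing $562,000; North Arts $281,500. Balance $3,917,100.
Balance split over remaining headcount 255: Summit Nutrition 798,781.18 → $798,780; Meridian Outreach 3,118,318.82 → $3,118,320.

Lower Housing: $562,000; North Arts: $281,500; Summit Nutrition: $798,780; Meridian Outreach: $3,118,320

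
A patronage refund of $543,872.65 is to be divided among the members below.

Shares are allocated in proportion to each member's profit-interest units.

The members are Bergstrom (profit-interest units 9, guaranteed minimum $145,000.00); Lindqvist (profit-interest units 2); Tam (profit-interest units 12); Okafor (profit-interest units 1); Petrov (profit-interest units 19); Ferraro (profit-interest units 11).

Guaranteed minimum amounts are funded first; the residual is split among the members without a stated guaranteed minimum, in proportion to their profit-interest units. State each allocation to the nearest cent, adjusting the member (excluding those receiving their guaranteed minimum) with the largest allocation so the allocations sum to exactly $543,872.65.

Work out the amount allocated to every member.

Fund the minimums — Bergstrom $145,000.00. Balance $398,872.65.
Balance split over remaining profit-interest units 45: Lindqvist 17,727.6733 → $17,727.67; Tam 106,366.0400 → $106,366.04; Okafor 8,863.8367 → $8,863.84; Petrov 168,412.8967 → $168,412.90; Ferraro 97,502.2033 → $97,502.20.

Bergstrom: $145,000.00 | Lindqvist: $17,727.67 | Tam: $106,366.04 | Okafor: $8,863.84 | Petrov: $168,412.90 | Ferraro: $97,502.20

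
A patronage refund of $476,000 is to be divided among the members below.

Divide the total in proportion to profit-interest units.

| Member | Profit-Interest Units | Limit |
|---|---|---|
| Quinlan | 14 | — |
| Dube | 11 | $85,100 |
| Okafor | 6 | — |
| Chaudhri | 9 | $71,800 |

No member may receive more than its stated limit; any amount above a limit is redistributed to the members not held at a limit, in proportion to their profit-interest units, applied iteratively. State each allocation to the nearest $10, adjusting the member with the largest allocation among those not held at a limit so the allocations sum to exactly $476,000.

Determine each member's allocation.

Profit-interest units total: 40.
Proportional shares (ignoring caps): Quinlan 166,600.00; Dube 130,900.00; Okafor 71,400.00; Chaudhri 107,100.00.
Held at cap: Dube ($85,100), Chaudhri ($71,800); remaining pool $319,100 reallocated over remaining profit-interest units 20.
Shares after redistribution: Quinlan 223,370.00 → $223,370; Okafor 95,730.00 → $95,730.

Quinlan: $223,370; Dube: $85,100; Okafor: $95,730; Chaudhri: $71,800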